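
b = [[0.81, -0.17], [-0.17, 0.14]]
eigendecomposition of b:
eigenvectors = [[0.97, 0.23], [-0.23, 0.97]]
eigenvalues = [0.85, 0.1]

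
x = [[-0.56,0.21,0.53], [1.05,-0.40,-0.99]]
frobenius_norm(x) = 1.70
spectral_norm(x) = 1.70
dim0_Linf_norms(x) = [1.05, 0.4, 0.99]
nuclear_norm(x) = 1.70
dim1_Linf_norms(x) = [0.56, 1.05]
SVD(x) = [[-0.47,  0.88], [0.88,  0.47]] @ diag([1.6974063695136978, 0.003408333071888855]) @ [[0.7, -0.27, -0.66], [0.08, -0.89, 0.44]]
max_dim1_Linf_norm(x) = 1.05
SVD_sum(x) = [[-0.56, 0.21, 0.53], [1.05, -0.40, -0.99]] + [[0.0, -0.0, 0.00],[0.00, -0.00, 0.0]]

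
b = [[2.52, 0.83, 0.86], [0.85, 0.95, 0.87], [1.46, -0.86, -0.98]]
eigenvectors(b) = [[-0.88, -0.14, 0.05], [-0.43, -0.38, -0.78], [-0.22, 0.92, 0.63]]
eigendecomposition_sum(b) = [[2.62,0.72,0.70],  [1.28,0.35,0.34],  [0.66,0.18,0.18]] + [[-0.11,0.13,0.17], [-0.28,0.34,0.45], [0.68,-0.83,-1.09]] + [[0.01, -0.02, -0.01],[-0.15, 0.26, 0.08],[0.12, -0.21, -0.07]]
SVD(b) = [[-0.88, -0.07, -0.48], [-0.40, -0.44, 0.80], [-0.27, 0.9, 0.36]] @ diag([3.1806514174302802, 1.9668508886450808, 0.08575629793085324]) @ [[-0.92, -0.28, -0.26], [0.38, -0.63, -0.67], [-0.02, 0.72, -0.69]]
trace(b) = 2.49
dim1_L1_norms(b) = [4.21, 2.67, 3.3]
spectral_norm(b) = 3.18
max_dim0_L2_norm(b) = 3.03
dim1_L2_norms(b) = [2.79, 1.54, 1.96]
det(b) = -0.54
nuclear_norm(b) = 5.23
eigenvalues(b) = [3.14, -0.85, 0.2]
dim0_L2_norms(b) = [3.03, 1.53, 1.57]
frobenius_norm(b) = 3.74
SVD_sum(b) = [[2.57, 0.77, 0.74], [1.18, 0.35, 0.34], [0.79, 0.24, 0.23]] + [[-0.05, 0.09, 0.10], [-0.33, 0.55, 0.58], [0.67, -1.12, -1.18]] + [[0.00, -0.03, 0.03], [-0.00, 0.05, -0.05], [-0.0, 0.02, -0.02]]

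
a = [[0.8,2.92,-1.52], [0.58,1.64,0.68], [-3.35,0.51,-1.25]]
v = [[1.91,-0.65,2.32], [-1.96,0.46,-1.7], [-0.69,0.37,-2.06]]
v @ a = [[-6.62, 5.69, -6.25],[4.39, -5.84, 5.42],[6.56, -2.46, 3.88]]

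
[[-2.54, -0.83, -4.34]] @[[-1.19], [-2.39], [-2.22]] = [[14.64]]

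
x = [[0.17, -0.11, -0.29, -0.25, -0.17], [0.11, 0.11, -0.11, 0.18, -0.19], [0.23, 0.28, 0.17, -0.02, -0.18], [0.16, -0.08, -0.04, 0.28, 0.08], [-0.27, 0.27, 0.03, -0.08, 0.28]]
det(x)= 0.005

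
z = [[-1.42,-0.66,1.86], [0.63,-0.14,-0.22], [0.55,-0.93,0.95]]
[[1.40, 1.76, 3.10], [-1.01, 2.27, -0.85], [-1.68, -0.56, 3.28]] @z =[[0.83, -4.05, 5.16], [2.40, 1.14, -3.19], [3.84, -1.86, 0.11]]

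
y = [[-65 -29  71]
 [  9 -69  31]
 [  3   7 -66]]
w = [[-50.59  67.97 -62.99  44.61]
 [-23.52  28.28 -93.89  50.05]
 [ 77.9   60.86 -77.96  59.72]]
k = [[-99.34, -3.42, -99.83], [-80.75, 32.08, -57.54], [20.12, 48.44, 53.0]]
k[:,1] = [-3.42, 32.08, 48.44]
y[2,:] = [3, 7, -66]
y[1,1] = -69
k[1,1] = 32.08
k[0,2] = -99.83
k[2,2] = 53.0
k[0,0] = -99.34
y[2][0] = 3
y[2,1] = 7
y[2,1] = 7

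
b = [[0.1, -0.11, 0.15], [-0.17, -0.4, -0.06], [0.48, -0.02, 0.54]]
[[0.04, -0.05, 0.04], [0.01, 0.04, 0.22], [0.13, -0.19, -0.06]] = b @ [[0.00, -0.54, -0.12], [-0.07, 0.11, -0.49], [0.24, 0.14, -0.03]]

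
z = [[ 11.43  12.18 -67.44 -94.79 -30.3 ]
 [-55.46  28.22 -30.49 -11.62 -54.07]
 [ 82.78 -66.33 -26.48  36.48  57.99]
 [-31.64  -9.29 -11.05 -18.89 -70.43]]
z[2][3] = 36.48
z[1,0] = -55.46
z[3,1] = -9.29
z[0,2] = -67.44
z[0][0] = 11.43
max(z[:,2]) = -11.05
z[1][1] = 28.22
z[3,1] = -9.29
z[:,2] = [-67.44, -30.49, -26.48, -11.05]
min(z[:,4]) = -70.43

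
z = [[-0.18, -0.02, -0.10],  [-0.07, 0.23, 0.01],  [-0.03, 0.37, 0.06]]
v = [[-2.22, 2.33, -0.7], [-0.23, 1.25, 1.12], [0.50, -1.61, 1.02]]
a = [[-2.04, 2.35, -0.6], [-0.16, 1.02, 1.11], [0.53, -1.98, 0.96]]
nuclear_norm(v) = 6.17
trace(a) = -0.06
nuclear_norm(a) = 6.10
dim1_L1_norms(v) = [5.25, 2.6, 3.13]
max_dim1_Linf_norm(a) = 2.35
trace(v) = 0.05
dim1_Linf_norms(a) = [2.35, 1.11, 1.98]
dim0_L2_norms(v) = [2.29, 3.1, 1.67]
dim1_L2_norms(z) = [0.21, 0.24, 0.38]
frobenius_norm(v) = 4.20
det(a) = -4.60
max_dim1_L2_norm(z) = 0.38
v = a + z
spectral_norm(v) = 3.82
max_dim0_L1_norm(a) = 5.35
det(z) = 0.00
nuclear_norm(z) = 0.66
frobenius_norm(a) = 4.18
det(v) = -4.80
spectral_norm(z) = 0.44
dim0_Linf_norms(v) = [2.22, 2.33, 1.12]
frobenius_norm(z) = 0.49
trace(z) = 0.11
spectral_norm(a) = 3.84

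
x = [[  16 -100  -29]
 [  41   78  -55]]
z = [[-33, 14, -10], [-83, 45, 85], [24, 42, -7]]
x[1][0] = 41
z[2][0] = 24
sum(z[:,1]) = 101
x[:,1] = [-100, 78]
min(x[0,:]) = -100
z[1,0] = -83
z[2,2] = -7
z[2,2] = -7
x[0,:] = [16, -100, -29]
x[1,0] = 41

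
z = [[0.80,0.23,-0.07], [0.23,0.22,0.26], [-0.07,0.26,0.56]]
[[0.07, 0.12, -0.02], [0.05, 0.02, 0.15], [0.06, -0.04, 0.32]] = z @ [[0.09, 0.03, 0.10], [0.03, 0.33, -0.22], [0.1, -0.22, 0.68]]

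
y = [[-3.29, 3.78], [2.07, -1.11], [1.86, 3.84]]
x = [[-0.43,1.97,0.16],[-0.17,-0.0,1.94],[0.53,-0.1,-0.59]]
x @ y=[[5.79,-3.2], [4.17,6.81], [-3.05,-0.15]]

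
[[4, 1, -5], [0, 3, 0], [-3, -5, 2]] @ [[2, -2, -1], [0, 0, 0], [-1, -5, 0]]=[[13, 17, -4], [0, 0, 0], [-8, -4, 3]]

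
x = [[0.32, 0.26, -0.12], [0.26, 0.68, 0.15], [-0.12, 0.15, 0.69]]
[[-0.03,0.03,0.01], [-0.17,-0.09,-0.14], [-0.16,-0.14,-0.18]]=x @ [[-0.00,0.15,0.15], [-0.21,-0.15,-0.22], [-0.19,-0.15,-0.19]]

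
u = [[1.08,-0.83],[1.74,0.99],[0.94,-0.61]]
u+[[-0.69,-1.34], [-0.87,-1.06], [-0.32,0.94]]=[[0.39, -2.17], [0.87, -0.07], [0.62, 0.33]]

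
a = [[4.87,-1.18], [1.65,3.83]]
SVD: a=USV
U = [[-0.93,-0.36], [-0.36,0.93]]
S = [5.14, 4.0]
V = [[-1.00, -0.05],[-0.05, 1.00]]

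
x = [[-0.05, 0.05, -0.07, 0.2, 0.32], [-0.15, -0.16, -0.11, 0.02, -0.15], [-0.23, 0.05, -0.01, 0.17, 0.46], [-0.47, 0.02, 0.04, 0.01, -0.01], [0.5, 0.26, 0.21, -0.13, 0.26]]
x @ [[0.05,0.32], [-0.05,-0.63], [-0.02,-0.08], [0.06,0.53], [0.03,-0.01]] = [[0.02, 0.06],[-0.00, 0.07],[0.01, -0.02],[-0.02, -0.16],[0.01, -0.09]]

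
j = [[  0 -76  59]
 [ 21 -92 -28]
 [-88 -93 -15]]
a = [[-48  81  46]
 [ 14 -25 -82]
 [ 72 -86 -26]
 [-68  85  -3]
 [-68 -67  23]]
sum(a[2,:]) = -40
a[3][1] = 85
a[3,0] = -68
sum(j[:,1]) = -261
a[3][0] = -68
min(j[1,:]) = -92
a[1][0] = 14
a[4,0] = -68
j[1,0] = 21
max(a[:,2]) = 46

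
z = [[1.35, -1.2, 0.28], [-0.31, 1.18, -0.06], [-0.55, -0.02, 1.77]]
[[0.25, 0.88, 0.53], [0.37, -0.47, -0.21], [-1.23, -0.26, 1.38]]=z @ [[0.71, 0.39, 0.13],  [0.48, -0.30, -0.10],  [-0.47, -0.03, 0.82]]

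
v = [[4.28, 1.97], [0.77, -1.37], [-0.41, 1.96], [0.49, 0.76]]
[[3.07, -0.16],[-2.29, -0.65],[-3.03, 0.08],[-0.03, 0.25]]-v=[[-1.21, -2.13], [-3.06, 0.72], [-2.62, -1.88], [-0.52, -0.51]]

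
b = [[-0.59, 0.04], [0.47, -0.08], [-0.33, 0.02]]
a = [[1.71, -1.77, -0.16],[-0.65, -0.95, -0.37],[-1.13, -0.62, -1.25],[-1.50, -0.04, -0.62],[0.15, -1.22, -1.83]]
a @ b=[[-1.79, 0.21],[0.06, 0.04],[0.79, -0.02],[1.07, -0.07],[-0.06, 0.07]]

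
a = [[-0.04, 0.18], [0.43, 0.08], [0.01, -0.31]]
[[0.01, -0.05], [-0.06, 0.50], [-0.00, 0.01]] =a@[[-0.15, 1.16],[-0.00, 0.0]]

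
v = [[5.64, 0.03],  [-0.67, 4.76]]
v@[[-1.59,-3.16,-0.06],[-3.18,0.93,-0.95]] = [[-9.06,-17.79,-0.37], [-14.07,6.54,-4.48]]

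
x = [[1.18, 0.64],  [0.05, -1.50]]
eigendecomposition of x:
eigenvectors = [[1.0,-0.23], [0.02,0.97]]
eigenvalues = [1.19, -1.51]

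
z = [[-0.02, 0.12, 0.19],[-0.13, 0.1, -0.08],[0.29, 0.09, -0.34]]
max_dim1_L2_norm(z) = 0.46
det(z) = -0.02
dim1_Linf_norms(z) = [0.19, 0.13, 0.34]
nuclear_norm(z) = 0.84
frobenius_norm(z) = 0.54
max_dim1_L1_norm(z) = 0.72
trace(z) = -0.26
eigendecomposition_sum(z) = [[-0.10+0.00j, -0.00+0.00j, (0.16-0j)], [0.01-0.00j, 0.00-0.00j, -0.01+0.00j], [0.24-0.00j, 0.01-0.00j, (-0.36+0j)]] + [[0.04+0.06j,0.06-0.04j,0.02+0.03j], [(-0.07+0.05j),(0.05+0.08j),-0.03+0.02j], [0.03+0.04j,0.04-0.03j,(0.01+0.02j)]] + [[(0.04-0.06j),  0.06+0.04j,  (0.02-0.03j)], [(-0.07-0.05j),  0.05-0.08j,  -0.03-0.02j], [(0.03-0.04j),  (0.04+0.03j),  0.01-0.02j]]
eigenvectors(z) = [[0.40+0.00j, -0.01-0.59j, (-0.01+0.59j)], [(-0.04+0j), 0.71+0.00j, (0.71-0j)], [-0.91+0.00j, 0.01-0.39j, 0.01+0.39j]]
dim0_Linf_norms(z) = [0.29, 0.12, 0.34]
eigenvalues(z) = [(-0.46+0j), (0.1+0.15j), (0.1-0.15j)]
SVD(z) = [[-0.32,0.33,0.89], [-0.01,-0.94,0.35], [0.95,0.10,0.30]] @ diag([0.4773674313666492, 0.183513570128521, 0.17447952616021178]) @ [[0.59, 0.1, -0.8], [0.79, -0.25, 0.56], [0.14, 0.96, 0.22]]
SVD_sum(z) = [[-0.09,-0.01,0.12], [-0.00,-0.00,0.00], [0.27,0.04,-0.36]] + [[0.05, -0.01, 0.03],[-0.14, 0.04, -0.10],[0.02, -0.00, 0.01]] + [[0.02,0.15,0.03], [0.01,0.06,0.01], [0.01,0.05,0.01]]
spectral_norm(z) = 0.48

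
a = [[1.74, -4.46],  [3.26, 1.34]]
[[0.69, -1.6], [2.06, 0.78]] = a @[[0.6, 0.08], [0.08, 0.39]]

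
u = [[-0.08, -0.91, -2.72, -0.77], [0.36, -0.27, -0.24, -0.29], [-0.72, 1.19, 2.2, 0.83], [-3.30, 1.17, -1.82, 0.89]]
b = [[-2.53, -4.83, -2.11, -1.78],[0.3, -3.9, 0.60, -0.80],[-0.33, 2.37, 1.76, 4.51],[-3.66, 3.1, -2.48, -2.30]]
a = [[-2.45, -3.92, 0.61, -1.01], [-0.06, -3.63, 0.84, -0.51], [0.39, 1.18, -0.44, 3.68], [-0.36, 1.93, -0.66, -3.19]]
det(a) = 11.15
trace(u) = 2.74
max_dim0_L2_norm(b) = 7.33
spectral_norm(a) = 6.33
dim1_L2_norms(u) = [2.97, 0.59, 2.73, 4.05]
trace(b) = -6.97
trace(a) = -9.71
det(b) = -114.11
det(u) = 0.00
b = a + u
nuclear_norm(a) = 13.09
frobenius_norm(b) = 10.83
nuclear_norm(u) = 8.22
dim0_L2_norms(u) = [3.4, 1.92, 3.95, 1.47]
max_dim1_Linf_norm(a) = 3.92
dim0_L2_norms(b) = [4.47, 7.33, 3.75, 5.43]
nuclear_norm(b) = 18.39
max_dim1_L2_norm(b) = 6.11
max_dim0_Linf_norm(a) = 3.92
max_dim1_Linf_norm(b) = 4.83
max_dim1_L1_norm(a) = 7.99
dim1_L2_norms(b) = [6.11, 4.04, 5.4, 5.87]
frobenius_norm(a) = 8.16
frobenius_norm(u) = 5.74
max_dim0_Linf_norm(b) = 4.83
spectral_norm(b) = 8.10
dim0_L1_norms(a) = [3.26, 10.66, 2.55, 8.39]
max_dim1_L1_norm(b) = 11.54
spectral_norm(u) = 4.31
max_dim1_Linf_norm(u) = 3.3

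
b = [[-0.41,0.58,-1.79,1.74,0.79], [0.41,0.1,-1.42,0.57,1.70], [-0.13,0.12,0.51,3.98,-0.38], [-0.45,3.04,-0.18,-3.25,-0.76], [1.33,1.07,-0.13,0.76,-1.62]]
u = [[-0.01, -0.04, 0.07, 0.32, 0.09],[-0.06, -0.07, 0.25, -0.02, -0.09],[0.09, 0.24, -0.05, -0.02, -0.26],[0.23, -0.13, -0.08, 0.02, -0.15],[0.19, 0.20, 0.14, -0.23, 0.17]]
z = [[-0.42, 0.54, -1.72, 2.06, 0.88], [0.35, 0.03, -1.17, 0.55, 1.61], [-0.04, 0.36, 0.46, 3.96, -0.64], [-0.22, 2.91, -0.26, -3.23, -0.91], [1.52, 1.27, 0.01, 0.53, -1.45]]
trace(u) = 0.06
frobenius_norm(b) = 7.47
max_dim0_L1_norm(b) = 10.3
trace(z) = -4.61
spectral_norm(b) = 5.78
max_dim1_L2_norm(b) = 4.54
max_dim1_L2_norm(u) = 0.42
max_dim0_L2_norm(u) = 0.4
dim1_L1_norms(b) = [5.31, 4.2, 5.12, 7.68, 4.91]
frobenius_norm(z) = 7.44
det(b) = -60.64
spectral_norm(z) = 5.76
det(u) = 0.00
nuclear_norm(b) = 14.27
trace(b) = -4.67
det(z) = -47.14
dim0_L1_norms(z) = [2.55, 5.11, 3.62, 10.33, 5.49]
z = b + u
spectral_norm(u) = 0.48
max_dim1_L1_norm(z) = 7.53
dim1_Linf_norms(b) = [1.79, 1.7, 3.98, 3.25, 1.62]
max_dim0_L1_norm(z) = 10.33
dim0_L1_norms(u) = [0.58, 0.68, 0.59, 0.61, 0.76]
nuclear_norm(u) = 1.69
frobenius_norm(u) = 0.78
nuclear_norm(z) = 14.06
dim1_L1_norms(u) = [0.53, 0.49, 0.66, 0.61, 0.93]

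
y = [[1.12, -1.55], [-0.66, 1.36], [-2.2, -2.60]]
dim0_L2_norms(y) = [2.56, 3.32]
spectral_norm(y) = 3.55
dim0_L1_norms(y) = [3.98, 5.51]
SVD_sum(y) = [[-0.40,-0.78], [0.41,0.81], [-1.51,-2.95]] + [[1.52, -0.77], [-1.07, 0.55], [-0.69, 0.35]]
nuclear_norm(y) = 5.77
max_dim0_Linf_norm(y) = 2.6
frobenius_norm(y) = 4.19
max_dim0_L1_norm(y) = 5.51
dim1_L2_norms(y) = [1.91, 1.51, 3.41]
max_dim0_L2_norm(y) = 3.32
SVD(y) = [[0.25, 0.76], [-0.26, -0.54], [0.93, -0.35]] @ diag([3.547570485227332, 2.22639701139395]) @ [[-0.45, -0.89],[0.89, -0.45]]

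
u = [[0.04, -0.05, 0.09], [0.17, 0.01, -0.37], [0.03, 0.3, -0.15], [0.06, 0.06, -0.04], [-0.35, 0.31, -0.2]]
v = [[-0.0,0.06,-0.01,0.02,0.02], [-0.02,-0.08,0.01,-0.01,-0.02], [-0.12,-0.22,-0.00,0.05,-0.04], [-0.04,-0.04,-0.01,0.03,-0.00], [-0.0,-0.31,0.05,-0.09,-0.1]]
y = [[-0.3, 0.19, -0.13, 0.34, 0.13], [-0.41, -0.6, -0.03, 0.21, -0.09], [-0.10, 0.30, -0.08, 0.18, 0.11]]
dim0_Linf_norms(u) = [0.35, 0.31, 0.37]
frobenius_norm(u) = 0.75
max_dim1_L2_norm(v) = 0.34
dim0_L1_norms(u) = [0.65, 0.73, 0.85]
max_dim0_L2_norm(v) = 0.4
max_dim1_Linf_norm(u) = 0.37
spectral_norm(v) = 0.42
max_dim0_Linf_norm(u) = 0.37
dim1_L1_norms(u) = [0.18, 0.55, 0.48, 0.16, 0.86]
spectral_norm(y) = 0.78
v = u @ y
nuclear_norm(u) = 1.20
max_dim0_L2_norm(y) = 0.7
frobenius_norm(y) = 1.00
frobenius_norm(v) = 0.45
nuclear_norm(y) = 1.42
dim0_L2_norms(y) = [0.52, 0.7, 0.16, 0.44, 0.19]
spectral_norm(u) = 0.59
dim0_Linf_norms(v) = [0.12, 0.31, 0.05, 0.09, 0.1]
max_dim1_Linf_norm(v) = 0.31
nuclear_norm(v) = 0.58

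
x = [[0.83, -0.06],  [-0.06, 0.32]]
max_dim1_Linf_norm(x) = 0.83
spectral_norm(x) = 0.84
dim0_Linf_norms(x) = [0.83, 0.32]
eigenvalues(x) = [0.84, 0.31]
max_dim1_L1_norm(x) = 0.89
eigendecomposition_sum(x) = [[0.83, -0.1], [-0.10, 0.01]] + [[0.00, 0.04],[0.04, 0.31]]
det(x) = 0.26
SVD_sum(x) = [[0.83, -0.1], [-0.10, 0.01]] + [[0.0, 0.04], [0.04, 0.31]]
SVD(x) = [[-0.99, 0.12],[0.12, 0.99]] @ diag([0.8369637379485947, 0.3130362620514053]) @ [[-0.99, 0.12], [0.12, 0.99]]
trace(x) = 1.15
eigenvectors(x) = [[0.99, 0.12], [-0.12, 0.99]]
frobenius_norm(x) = 0.89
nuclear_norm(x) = 1.15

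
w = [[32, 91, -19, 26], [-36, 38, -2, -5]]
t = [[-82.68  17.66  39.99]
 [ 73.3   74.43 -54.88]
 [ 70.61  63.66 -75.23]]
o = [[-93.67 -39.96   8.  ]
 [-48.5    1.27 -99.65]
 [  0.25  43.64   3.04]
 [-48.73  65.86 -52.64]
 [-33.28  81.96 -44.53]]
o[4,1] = 81.96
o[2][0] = 0.25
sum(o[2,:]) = 46.93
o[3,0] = -48.73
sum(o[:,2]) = -185.78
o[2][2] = 3.04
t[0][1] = 17.66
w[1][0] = -36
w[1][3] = -5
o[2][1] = 43.64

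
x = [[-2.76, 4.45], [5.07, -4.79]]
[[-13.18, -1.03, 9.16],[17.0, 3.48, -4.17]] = x@[[1.34,1.13,2.71], [-2.13,0.47,3.74]]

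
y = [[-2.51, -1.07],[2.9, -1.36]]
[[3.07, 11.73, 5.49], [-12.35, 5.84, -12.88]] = y @ [[-2.67,-1.49,-3.26], [3.39,-7.47,2.52]]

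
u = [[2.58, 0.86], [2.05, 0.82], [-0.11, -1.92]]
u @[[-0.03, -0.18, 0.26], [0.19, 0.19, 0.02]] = [[0.09, -0.3, 0.69], [0.09, -0.21, 0.55], [-0.36, -0.34, -0.07]]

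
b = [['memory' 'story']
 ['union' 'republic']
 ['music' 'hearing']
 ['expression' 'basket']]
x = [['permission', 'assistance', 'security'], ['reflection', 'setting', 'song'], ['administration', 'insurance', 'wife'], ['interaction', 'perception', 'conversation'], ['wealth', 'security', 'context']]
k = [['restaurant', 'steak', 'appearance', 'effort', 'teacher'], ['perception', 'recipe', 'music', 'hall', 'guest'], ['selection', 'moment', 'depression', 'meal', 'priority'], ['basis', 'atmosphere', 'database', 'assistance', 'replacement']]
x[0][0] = 'permission'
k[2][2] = 'depression'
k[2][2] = 'depression'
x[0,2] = 'security'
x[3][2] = 'conversation'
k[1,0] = 'perception'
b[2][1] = 'hearing'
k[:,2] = ['appearance', 'music', 'depression', 'database']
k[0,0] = 'restaurant'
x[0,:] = ['permission', 'assistance', 'security']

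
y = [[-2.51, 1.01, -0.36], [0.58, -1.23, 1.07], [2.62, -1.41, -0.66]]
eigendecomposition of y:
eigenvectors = [[0.43-0.12j, 0.43+0.12j, -0.47+0.00j], [(0.15+0.42j), (0.15-0.42j), (-0.87+0j)], [(-0.78+0j), -0.78-0.00j, (-0.15+0j)]]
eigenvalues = [(-1.83+1.17j), (-1.83-1.17j), (-0.73+0j)]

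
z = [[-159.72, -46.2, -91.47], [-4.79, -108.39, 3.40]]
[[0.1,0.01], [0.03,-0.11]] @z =[[-16.02,-5.7,-9.11], [-4.26,10.54,-3.12]]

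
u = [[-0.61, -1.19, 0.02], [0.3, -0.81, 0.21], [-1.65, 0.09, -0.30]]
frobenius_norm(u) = 2.32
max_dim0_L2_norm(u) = 1.78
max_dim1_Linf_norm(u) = 1.65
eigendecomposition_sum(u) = [[(0.02+0j), -0.03+0.00j, -0.01-0.00j], [-0.01-0.00j, (0.02-0j), 0.01+0.00j], [(-0.09-0j), 0.12-0.00j, (0.06+0j)]] + [[-0.32+0.37j, -0.58-0.40j, (0.02+0.15j)], [0.16+0.30j, (-0.41+0.27j), (0.1+0.03j)], [-0.78-0.07j, -0.01-1.14j, -0.18+0.16j]] + [[(-0.32-0.37j), -0.58+0.40j, 0.02-0.15j], [0.16-0.30j, (-0.41-0.27j), (0.1-0.03j)], [-0.78+0.07j, (-0.01+1.14j), (-0.18-0.16j)]]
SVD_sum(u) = [[-0.82, -0.20, -0.13], [0.13, 0.03, 0.02], [-1.55, -0.37, -0.24]] + [[0.21, -0.99, 0.17], [0.18, -0.85, 0.15], [-0.10, 0.46, -0.08]] + [[0.01, -0.00, -0.03], [-0.01, 0.01, 0.04], [-0.00, 0.00, 0.02]]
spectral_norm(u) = 1.83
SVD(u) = [[-0.47, -0.72, -0.52], [0.07, -0.61, 0.79], [-0.88, 0.33, 0.34]] @ diag([1.8296708232585044, 1.4313456797899662, 0.05435276867965485]) @ [[0.96, 0.23, 0.15], [-0.20, 0.96, -0.17], [-0.18, 0.13, 0.97]]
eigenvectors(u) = [[0.22+0.00j, -0.28+0.40j, -0.28-0.40j], [(-0.15+0j), (0.19+0.29j), 0.19-0.29j], [-0.96+0.00j, (-0.8+0j), (-0.8-0j)]]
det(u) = 0.14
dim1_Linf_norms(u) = [1.19, 0.81, 1.65]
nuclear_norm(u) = 3.32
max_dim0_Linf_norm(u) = 1.65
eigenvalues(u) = [(0.1+0j), (-0.91+0.8j), (-0.91-0.8j)]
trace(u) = -1.72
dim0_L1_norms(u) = [2.56, 2.09, 0.53]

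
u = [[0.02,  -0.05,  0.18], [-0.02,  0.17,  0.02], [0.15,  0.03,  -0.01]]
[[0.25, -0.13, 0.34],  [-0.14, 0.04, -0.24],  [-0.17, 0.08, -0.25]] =u@[[-0.87, 0.43, -1.20], [-1.05, 0.34, -1.76], [1.17, -0.65, 1.52]]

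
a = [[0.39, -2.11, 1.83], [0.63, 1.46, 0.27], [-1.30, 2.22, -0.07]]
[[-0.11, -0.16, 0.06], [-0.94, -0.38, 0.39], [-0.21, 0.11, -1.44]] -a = [[-0.5,  1.95,  -1.77], [-1.57,  -1.84,  0.12], [1.09,  -2.11,  -1.37]]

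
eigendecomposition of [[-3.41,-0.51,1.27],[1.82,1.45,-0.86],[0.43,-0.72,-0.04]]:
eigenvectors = [[0.91, 0.21, 0.33], [-0.37, -0.86, 0.14], [-0.19, 0.47, 0.93]]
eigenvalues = [-3.47, 1.47, -0.0]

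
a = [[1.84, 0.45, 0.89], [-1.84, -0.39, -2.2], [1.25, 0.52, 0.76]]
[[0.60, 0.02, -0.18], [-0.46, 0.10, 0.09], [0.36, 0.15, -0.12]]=a @ [[0.41, -0.13, -0.11], [-0.13, 0.69, -0.06], [-0.11, -0.06, 0.06]]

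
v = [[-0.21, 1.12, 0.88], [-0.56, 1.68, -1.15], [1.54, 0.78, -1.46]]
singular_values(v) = [2.63, 1.9, 1.05]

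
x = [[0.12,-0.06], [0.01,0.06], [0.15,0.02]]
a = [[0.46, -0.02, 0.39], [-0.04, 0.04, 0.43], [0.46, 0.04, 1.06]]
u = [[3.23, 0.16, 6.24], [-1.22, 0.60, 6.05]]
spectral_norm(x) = 0.19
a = x @ u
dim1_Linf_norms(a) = [0.46, 0.43, 1.06]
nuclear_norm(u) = 11.94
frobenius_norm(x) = 0.21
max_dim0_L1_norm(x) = 0.28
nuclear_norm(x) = 0.28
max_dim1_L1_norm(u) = 9.63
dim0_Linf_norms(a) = [0.46, 0.04, 1.06]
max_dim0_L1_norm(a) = 1.88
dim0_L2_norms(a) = [0.65, 0.06, 1.21]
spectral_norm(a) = 1.33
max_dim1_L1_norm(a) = 1.56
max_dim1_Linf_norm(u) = 6.24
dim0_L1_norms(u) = [4.45, 0.76, 12.29]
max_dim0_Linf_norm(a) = 1.06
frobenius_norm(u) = 9.37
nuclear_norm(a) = 1.67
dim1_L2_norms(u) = [7.03, 6.2]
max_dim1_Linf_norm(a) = 1.06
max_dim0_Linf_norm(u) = 6.24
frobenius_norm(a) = 1.37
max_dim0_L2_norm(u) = 8.69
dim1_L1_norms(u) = [9.63, 7.87]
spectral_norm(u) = 8.85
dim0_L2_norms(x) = [0.19, 0.09]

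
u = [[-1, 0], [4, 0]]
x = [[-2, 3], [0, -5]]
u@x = [[2, -3], [-8, 12]]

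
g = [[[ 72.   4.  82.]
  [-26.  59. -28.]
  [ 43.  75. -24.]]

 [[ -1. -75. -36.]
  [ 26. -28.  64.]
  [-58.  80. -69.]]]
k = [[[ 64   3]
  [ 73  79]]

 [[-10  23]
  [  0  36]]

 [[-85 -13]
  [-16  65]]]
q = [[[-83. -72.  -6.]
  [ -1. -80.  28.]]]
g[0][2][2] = -24.0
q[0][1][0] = -1.0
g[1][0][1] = -75.0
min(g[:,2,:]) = -69.0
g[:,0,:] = [[72.0, 4.0, 82.0], [-1.0, -75.0, -36.0]]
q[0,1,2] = 28.0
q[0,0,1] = -72.0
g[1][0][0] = -1.0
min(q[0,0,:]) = -83.0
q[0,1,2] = 28.0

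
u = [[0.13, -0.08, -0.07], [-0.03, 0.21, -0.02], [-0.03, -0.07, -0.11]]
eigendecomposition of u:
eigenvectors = [[0.29, 0.94, 0.56], [0.08, 0.27, -0.82], [0.95, -0.20, 0.12]]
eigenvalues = [-0.13, 0.12, 0.23]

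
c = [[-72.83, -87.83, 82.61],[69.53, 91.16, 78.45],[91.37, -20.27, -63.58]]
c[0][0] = -72.83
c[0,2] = 82.61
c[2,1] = -20.27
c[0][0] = -72.83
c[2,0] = 91.37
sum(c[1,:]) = 239.14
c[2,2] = -63.58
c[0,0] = -72.83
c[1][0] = 69.53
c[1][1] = 91.16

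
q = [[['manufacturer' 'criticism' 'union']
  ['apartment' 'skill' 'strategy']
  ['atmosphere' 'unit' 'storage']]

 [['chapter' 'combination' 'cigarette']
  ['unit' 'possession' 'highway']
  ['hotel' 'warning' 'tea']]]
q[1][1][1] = 'possession'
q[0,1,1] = 'skill'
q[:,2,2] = ['storage', 'tea']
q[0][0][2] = 'union'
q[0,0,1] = 'criticism'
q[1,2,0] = 'hotel'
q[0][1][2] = 'strategy'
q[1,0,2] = 'cigarette'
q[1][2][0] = 'hotel'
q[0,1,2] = 'strategy'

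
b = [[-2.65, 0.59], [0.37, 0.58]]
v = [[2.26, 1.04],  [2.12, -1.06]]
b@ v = [[-4.74,  -3.38], [2.07,  -0.23]]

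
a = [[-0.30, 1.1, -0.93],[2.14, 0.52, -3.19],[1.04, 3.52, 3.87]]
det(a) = -23.23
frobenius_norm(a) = 6.76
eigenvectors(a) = [[(-0.8+0j), 0.04-0.26j, (0.04+0.26j)], [0.56+0.00j, 0.23-0.59j, 0.23+0.59j], [-0.22+0.00j, (-0.73+0j), -0.73-0.00j]]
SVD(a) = [[-0.04,0.26,-0.96], [-0.43,0.86,0.25], [0.90,0.43,0.08]] @ diag([5.69719066533664, 3.430554770464952, 1.1887861412555343]) @ [[0.0,0.51,0.86], [0.65,0.66,-0.39], [0.76,-0.56,0.33]]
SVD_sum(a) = [[-0.00, -0.12, -0.21], [-0.01, -1.26, -2.13], [0.02, 2.60, 4.41]] + [[0.58,0.58,-0.35], [1.92,1.95,-1.15], [0.96,0.97,-0.57]] + [[-0.87, 0.64, -0.37], [0.23, -0.17, 0.1], [0.07, -0.05, 0.03]]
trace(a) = 4.09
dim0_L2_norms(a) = [2.4, 3.72, 5.1]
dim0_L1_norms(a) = [3.48, 5.14, 7.99]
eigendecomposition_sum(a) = [[-1.03+0.00j, 0.45-0.00j, 0.09-0.00j],[(0.72-0j), (-0.31+0j), -0.06+0.00j],[(-0.28+0j), (0.12-0j), (0.02-0j)]] + [[(0.37+0.29j), 0.33+0.65j, -0.51+0.61j], [(0.71+0.89j), 0.41+1.75j, -1.56+1.18j], [(0.66-1.14j), 1.70-1.18j, 1.92+1.18j]] + [[0.37-0.29j, 0.33-0.65j, -0.51-0.61j], [0.71-0.89j, 0.41-1.75j, -1.56-1.18j], [0.66+1.14j, 1.70+1.18j, 1.92-1.18j]]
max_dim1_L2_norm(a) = 5.33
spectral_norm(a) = 5.70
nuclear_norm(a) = 10.32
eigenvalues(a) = [(-1.32+0j), (2.7+3.22j), (2.7-3.22j)]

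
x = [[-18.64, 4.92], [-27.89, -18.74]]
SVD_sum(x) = [[-13.58, -6.19], [-30.17, -13.74]] + [[-5.06, 11.11], [2.28, -5.0]]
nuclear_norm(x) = 49.74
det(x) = 486.53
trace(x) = -37.38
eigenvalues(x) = [(-18.69+11.71j), (-18.69-11.71j)]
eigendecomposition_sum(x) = [[-9.32+5.90j, 2.46+3.93j], [-13.94-22.25j, (-9.37+5.82j)]] + [[(-9.32-5.9j), (2.46-3.93j)], [(-13.94+22.25j), (-9.37-5.82j)]]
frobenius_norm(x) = 38.74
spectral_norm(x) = 36.35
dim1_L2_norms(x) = [19.28, 33.6]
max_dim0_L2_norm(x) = 33.55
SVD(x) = [[-0.41, -0.91], [-0.91, 0.41]] @ diag([36.353565262860116, 13.383347588662946]) @ [[0.91, 0.41],[0.41, -0.91]]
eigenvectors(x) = [[-0.00-0.39j, (-0+0.39j)], [0.92+0.00j, (0.92-0j)]]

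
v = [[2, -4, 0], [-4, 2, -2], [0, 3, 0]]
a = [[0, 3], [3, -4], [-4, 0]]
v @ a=[[-12, 22], [14, -20], [9, -12]]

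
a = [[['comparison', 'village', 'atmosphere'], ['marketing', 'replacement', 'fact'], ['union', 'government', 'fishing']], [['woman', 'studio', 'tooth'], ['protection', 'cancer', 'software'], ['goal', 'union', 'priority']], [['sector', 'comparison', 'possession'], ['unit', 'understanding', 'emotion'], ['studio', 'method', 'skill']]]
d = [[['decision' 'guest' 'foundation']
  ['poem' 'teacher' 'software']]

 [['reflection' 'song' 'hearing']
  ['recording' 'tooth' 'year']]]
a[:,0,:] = [['comparison', 'village', 'atmosphere'], ['woman', 'studio', 'tooth'], ['sector', 'comparison', 'possession']]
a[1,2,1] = 'union'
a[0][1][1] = 'replacement'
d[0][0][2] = 'foundation'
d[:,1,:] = [['poem', 'teacher', 'software'], ['recording', 'tooth', 'year']]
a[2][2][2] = 'skill'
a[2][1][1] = 'understanding'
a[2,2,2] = 'skill'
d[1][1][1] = 'tooth'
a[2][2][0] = 'studio'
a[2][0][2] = 'possession'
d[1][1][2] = 'year'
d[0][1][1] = 'teacher'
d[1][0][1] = 'song'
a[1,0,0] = 'woman'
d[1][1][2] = 'year'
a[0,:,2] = ['atmosphere', 'fact', 'fishing']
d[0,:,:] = [['decision', 'guest', 'foundation'], ['poem', 'teacher', 'software']]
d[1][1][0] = 'recording'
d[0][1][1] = 'teacher'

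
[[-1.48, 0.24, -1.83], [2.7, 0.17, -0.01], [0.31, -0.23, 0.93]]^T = [[-1.48,2.7,0.31], [0.24,0.17,-0.23], [-1.83,-0.01,0.93]]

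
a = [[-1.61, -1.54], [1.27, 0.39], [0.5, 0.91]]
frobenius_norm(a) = 2.79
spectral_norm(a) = 2.72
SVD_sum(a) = [[-1.69, -1.44],  [0.93, 0.79],  [0.74, 0.63]] + [[0.08,-0.10],[0.34,-0.4],[-0.24,0.28]]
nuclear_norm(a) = 3.37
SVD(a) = [[-0.82, -0.20],[0.45, -0.8],[0.36, 0.56]] @ diag([2.7160953285978797, 0.6554587446733583]) @ [[0.76, 0.65], [-0.65, 0.76]]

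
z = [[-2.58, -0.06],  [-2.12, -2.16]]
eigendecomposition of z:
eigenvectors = [[-0.28, 0.1], [-0.96, -1.00]]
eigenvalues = [-2.78, -1.96]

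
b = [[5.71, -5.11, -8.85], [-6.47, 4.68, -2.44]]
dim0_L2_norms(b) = [8.63, 6.93, 9.18]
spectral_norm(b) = 12.45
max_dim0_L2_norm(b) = 9.18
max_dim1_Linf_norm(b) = 8.85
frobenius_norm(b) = 14.38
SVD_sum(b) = [[7.17, -5.99, -6.38], [-3.3, 2.76, 2.93]] + [[-1.46, 0.88, -2.47],[-3.17, 1.92, -5.37]]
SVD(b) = [[-0.91,  0.42], [0.42,  0.91]] @ diag([12.453748607628334, 7.187471434238558]) @ [[-0.63, 0.53, 0.56], [-0.49, 0.29, -0.82]]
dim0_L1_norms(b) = [12.18, 9.79, 11.29]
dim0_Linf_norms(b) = [6.47, 5.11, 8.85]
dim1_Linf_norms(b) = [8.85, 6.47]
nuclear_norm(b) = 19.64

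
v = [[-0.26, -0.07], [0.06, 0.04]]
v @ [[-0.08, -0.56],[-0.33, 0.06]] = [[0.04, 0.14], [-0.02, -0.03]]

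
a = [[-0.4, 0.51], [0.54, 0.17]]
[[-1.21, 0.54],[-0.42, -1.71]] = a @ [[-0.03, -2.81],[-2.40, -1.15]]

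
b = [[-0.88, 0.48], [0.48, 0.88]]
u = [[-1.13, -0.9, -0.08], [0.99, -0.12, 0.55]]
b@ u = [[1.47, 0.73, 0.33], [0.33, -0.54, 0.45]]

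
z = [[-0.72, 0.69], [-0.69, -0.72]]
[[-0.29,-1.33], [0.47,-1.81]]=z @ [[-0.12,  2.22], [-0.54,  0.39]]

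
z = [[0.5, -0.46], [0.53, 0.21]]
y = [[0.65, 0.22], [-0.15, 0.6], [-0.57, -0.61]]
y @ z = [[0.44, -0.25], [0.24, 0.2], [-0.61, 0.13]]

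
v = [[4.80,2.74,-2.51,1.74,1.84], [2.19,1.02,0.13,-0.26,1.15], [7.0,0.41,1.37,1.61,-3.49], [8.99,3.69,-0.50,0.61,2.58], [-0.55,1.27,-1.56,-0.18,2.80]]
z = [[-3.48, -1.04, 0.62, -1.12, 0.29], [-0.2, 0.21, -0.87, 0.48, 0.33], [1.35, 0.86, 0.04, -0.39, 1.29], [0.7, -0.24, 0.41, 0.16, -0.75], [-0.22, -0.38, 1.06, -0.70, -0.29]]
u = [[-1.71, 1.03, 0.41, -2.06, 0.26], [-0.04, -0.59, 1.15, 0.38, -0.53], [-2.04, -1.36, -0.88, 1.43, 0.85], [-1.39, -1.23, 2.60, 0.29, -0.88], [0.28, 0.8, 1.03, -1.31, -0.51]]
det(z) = -0.00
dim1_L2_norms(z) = [3.86, 1.09, 2.09, 1.14, 1.37]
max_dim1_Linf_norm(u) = 2.6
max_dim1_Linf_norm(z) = 3.48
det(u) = 0.00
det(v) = -0.00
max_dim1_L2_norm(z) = 3.86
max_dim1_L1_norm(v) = 16.37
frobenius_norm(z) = 4.87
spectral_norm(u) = 3.70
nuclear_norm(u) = 10.16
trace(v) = 10.60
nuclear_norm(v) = 22.37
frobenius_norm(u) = 5.91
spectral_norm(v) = 13.44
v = u @ z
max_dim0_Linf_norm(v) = 8.99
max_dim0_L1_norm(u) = 6.07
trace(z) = -3.36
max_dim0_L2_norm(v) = 12.57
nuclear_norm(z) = 7.78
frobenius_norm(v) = 15.17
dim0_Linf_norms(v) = [8.99, 3.69, 2.51, 1.74, 3.49]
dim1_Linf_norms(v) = [4.8, 2.19, 7.0, 8.99, 2.8]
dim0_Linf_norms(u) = [2.04, 1.36, 2.6, 2.06, 0.88]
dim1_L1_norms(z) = [6.55, 2.09, 3.93, 2.26, 2.65]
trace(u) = -3.40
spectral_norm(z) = 4.18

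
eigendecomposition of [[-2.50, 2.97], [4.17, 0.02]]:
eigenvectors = [[-0.77, -0.51], [0.64, -0.86]]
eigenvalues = [-4.98, 2.5]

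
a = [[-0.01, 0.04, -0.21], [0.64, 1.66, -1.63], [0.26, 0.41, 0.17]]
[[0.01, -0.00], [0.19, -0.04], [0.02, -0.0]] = a @ [[0.04, -0.01], [0.04, -0.01], [-0.06, 0.01]]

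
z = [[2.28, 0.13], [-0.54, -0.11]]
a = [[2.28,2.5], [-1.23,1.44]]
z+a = [[4.56, 2.63], [-1.77, 1.33]]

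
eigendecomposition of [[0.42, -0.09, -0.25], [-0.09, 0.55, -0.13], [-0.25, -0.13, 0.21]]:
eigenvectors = [[-0.53,-0.76,0.38], [-0.28,-0.27,-0.92], [-0.80,0.6,0.07]]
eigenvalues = [-0.0, 0.59, 0.6]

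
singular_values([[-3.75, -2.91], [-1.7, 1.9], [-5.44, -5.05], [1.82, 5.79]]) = [10.36, 3.68]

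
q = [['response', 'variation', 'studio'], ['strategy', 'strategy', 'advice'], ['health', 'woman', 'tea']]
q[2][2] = 'tea'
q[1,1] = 'strategy'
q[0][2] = 'studio'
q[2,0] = 'health'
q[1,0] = 'strategy'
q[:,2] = ['studio', 'advice', 'tea']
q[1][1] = 'strategy'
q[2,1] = 'woman'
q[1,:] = ['strategy', 'strategy', 'advice']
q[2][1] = 'woman'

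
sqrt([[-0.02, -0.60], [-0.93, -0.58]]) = [[(0.48+0.34j), (-0.27+0.39j)], [-0.41+0.61j, 0.23+0.71j]]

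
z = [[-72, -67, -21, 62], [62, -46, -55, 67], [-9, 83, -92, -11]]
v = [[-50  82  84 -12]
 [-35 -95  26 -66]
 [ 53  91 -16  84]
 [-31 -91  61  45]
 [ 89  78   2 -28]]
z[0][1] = -67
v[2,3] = 84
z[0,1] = -67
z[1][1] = -46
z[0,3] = 62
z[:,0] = [-72, 62, -9]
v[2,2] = -16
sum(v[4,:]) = 141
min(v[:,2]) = -16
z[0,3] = 62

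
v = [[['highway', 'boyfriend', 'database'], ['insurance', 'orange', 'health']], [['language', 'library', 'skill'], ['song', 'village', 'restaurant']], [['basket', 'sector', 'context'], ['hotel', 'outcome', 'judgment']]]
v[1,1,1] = 'village'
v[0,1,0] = 'insurance'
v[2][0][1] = 'sector'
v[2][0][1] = 'sector'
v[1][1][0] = 'song'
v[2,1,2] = 'judgment'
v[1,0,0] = 'language'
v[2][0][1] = 'sector'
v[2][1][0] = 'hotel'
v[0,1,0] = 'insurance'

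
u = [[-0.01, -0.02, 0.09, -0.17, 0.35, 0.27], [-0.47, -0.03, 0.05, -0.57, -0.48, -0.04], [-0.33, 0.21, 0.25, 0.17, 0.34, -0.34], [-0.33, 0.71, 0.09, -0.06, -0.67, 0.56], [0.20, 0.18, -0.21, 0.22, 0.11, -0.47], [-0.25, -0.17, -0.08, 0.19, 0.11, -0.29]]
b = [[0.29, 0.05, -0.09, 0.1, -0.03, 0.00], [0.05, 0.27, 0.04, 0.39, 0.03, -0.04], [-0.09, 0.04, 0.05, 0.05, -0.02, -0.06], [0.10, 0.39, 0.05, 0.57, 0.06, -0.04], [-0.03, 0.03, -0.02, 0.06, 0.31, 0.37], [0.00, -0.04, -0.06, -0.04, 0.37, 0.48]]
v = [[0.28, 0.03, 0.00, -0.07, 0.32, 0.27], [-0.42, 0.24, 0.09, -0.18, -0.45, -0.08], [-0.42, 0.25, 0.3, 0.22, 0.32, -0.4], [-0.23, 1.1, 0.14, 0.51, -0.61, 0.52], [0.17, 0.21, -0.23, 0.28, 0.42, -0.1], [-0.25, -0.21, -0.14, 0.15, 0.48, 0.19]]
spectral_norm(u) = 1.36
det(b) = -0.00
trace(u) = -0.03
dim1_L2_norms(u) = [0.48, 0.88, 0.69, 1.18, 0.63, 0.48]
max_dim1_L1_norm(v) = 3.11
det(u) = 0.02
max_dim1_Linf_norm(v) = 1.1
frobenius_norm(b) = 1.21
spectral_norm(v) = 1.56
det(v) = 0.04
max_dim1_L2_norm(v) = 1.48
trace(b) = 1.97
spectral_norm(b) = 0.87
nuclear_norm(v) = 4.32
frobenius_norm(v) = 2.09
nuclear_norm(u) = 3.96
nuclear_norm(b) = 1.97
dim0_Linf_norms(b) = [0.29, 0.39, 0.09, 0.57, 0.37, 0.48]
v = u + b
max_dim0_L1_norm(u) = 2.06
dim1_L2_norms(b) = [0.32, 0.48, 0.14, 0.7, 0.49, 0.61]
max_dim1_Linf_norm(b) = 0.57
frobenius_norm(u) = 1.87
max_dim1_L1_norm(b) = 1.21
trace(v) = 1.94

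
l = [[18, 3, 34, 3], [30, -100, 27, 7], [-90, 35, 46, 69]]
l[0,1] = 3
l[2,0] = -90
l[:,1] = [3, -100, 35]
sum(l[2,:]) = 60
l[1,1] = -100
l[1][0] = 30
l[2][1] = 35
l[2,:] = [-90, 35, 46, 69]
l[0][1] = 3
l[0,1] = 3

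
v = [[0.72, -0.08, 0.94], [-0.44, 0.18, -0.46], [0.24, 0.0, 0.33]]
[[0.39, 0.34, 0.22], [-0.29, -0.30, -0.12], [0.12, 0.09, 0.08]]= v@[[-0.09, 0.13, 0.14],  [-0.77, -0.87, -0.02],  [0.42, 0.19, 0.13]]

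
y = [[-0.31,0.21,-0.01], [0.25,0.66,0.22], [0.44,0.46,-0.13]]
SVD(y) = [[0.03, -0.81, 0.58], [0.76, -0.36, -0.54], [0.65, 0.46, 0.61]] @ diag([0.9353261091433241, 0.43385533228715284, 0.21409021509824908]) @ [[0.50,0.86,0.09], [0.84,-0.45,-0.30], [-0.22,0.23,-0.95]]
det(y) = 0.09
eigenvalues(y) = [(0.83+0j), (-0.3+0.11j), (-0.3-0.11j)]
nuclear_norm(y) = 1.58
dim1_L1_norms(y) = [0.53, 1.13, 1.03]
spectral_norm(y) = 0.94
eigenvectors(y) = [[0.15+0.00j, (0.21-0.33j), 0.21+0.33j], [0.86+0.00j, 0.14+0.10j, 0.14-0.10j], [(0.48+0j), (-0.9+0j), -0.90-0.00j]]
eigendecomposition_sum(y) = [[0.04+0.00j,(0.13+0j),(0.03-0j)], [(0.22+0j),0.70+0.00j,0.16-0.00j], [(0.12+0j),0.39+0.00j,(0.09-0j)]] + [[(-0.17-0.03j), 0.04+0.04j, (-0.02-0.07j)], [(0.02-0.08j), -0.02+0.02j, 0.03-0.01j], [0.16+0.37j, (0.03-0.13j), (-0.11+0.12j)]] + [[-0.17+0.03j, (0.04-0.04j), -0.02+0.07j], [(0.02+0.08j), -0.02-0.02j, 0.03+0.01j], [0.16-0.37j, (0.03+0.13j), (-0.11-0.12j)]]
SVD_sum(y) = [[0.01, 0.02, 0.00], [0.36, 0.61, 0.06], [0.3, 0.52, 0.05]] + [[-0.30, 0.16, 0.11],[-0.13, 0.07, 0.05],[0.17, -0.09, -0.06]] + [[-0.03, 0.03, -0.12], [0.03, -0.03, 0.11], [-0.03, 0.03, -0.12]]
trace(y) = 0.22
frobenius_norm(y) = 1.05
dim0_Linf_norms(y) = [0.44, 0.66, 0.22]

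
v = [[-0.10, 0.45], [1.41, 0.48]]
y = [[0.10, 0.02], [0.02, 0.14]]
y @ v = [[0.02, 0.05], [0.20, 0.08]]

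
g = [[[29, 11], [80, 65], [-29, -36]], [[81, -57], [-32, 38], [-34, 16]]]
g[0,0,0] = 29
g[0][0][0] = 29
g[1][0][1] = -57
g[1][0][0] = 81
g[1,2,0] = -34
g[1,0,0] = 81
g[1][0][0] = 81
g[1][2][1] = 16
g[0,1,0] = 80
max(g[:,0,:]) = 81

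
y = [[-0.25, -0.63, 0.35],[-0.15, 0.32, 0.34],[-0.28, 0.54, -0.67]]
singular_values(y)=[1.1, 0.51, 0.4]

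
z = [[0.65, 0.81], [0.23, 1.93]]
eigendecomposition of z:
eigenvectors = [[-0.99, -0.50], [0.16, -0.87]]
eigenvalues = [0.52, 2.06]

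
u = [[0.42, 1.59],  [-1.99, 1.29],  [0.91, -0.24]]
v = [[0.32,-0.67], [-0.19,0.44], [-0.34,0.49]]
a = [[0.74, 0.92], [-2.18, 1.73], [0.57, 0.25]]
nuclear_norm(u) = 4.17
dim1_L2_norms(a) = [1.18, 2.78, 0.62]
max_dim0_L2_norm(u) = 2.23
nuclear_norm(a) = 4.10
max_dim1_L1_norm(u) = 3.28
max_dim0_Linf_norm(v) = 0.67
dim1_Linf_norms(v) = [0.67, 0.44, 0.49]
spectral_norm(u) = 2.60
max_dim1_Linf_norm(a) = 2.18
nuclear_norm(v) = 1.15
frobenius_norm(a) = 3.09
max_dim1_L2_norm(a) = 2.78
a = u + v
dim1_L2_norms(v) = [0.74, 0.48, 0.6]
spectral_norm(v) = 1.06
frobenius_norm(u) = 3.04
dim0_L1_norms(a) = [3.49, 2.9]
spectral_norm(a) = 2.80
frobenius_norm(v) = 1.07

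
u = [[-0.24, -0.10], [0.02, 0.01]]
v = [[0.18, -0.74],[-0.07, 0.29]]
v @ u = [[-0.06,-0.03], [0.02,0.01]]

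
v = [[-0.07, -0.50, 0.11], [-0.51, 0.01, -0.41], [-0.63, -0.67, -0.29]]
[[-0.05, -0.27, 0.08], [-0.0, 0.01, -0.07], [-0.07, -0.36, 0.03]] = v @ [[0.17, 0.03, -0.21], [0.03, 0.53, -0.04], [-0.21, -0.04, 0.44]]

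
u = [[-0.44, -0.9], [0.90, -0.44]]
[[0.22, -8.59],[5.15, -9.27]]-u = [[0.66,-7.69], [4.25,-8.83]]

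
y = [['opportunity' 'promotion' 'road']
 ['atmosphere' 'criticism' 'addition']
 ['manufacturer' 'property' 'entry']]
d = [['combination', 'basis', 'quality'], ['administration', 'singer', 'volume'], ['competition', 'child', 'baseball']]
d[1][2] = 'volume'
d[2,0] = 'competition'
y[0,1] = 'promotion'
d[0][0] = 'combination'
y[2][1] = 'property'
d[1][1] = 'singer'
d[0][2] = 'quality'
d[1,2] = 'volume'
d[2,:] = ['competition', 'child', 'baseball']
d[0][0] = 'combination'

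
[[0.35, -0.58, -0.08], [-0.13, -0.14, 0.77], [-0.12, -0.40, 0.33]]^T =[[0.35,-0.13,-0.12], [-0.58,-0.14,-0.40], [-0.08,0.77,0.33]]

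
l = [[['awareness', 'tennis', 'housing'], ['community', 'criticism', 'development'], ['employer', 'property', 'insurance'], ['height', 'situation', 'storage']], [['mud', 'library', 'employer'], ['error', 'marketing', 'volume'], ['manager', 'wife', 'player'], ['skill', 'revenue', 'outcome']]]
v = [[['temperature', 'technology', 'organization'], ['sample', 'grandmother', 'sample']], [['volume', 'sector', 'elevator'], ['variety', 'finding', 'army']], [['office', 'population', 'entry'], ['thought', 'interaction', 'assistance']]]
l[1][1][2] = 'volume'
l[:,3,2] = ['storage', 'outcome']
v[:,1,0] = ['sample', 'variety', 'thought']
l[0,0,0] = 'awareness'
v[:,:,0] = [['temperature', 'sample'], ['volume', 'variety'], ['office', 'thought']]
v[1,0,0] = 'volume'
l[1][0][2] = 'employer'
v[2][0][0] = 'office'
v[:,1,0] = ['sample', 'variety', 'thought']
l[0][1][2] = 'development'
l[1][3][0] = 'skill'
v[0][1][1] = 'grandmother'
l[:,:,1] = [['tennis', 'criticism', 'property', 'situation'], ['library', 'marketing', 'wife', 'revenue']]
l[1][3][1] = 'revenue'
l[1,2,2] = 'player'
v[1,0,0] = 'volume'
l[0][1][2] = 'development'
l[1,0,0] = 'mud'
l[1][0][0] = 'mud'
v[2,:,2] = ['entry', 'assistance']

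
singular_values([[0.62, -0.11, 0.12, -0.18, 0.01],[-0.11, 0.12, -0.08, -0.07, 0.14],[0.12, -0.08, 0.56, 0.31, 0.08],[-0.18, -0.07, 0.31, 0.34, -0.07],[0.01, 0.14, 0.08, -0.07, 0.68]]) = [0.8, 0.74, 0.7, 0.07, 0.01]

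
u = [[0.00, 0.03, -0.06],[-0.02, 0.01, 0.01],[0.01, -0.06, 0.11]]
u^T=[[0.0, -0.02, 0.01], [0.03, 0.01, -0.06], [-0.06, 0.01, 0.11]]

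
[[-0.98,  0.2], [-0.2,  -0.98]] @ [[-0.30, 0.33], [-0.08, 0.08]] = [[0.28, -0.31], [0.14, -0.14]]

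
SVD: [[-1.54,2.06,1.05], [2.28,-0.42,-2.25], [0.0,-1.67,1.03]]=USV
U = [[-0.64, -0.45, 0.62], [0.77, -0.40, 0.5], [0.02, 0.80, 0.60]]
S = [3.99, 2.45, 0.24]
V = [[0.69, -0.42, -0.6], [-0.08, -0.86, 0.51], [0.72, 0.30, 0.62]]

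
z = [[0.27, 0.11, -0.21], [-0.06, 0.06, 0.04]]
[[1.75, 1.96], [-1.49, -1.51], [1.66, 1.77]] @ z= [[0.35, 0.31, -0.29],[-0.31, -0.25, 0.25],[0.34, 0.29, -0.28]]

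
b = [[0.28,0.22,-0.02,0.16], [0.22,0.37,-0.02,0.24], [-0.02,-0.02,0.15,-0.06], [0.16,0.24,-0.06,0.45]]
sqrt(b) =[[0.48, 0.19, -0.01, 0.11], [0.19, 0.55, -0.01, 0.19], [-0.01, -0.01, 0.38, -0.06], [0.11, 0.19, -0.06, 0.63]]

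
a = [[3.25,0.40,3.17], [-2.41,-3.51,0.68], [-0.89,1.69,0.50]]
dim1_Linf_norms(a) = [3.25, 3.51, 1.69]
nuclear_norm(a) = 10.54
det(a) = -32.01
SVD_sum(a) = [[2.95, 2.05, 1.46], [-2.61, -1.82, -1.29], [0.31, 0.22, 0.15]] + [[0.45, -1.75, 1.56], [0.49, -1.88, 1.67], [-0.20, 0.80, -0.71]] + [[-0.15, 0.10, 0.16], [-0.28, 0.19, 0.30], [-0.99, 0.68, 1.05]]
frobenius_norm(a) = 6.58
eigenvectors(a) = [[-0.09+0.00j, -0.79+0.00j, -0.79-0.00j], [-0.94+0.00j, (0.31-0.16j), 0.31+0.16j], [(0.33+0j), (0.24-0.45j), 0.24+0.45j]]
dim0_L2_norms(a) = [4.14, 3.92, 3.28]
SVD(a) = [[-0.75, 0.65, -0.14], [0.66, 0.7, -0.27], [-0.08, -0.3, -0.95]] @ diag([5.194622608495799, 3.667845784722596, 1.6801795305255307]) @ [[-0.76, -0.53, -0.38], [0.19, -0.73, 0.65], [0.62, -0.42, -0.66]]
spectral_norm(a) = 5.19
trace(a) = 0.24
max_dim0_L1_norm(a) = 6.55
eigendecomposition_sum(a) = [[(-0.1+0j), -0.35+0.00j, (0.12-0j)], [-1.00+0.00j, (-3.46+0j), (1.23-0j)], [(0.36-0j), 1.23-0.00j, (-0.44+0j)]] + [[(1.68+0.19j), (0.37-0.61j), 1.52-1.65j], [-0.71+0.26j, (-0.03+0.32j), (-0.27+0.96j)], [-0.62+0.89j, (0.23+0.4j), (0.47+1.37j)]] + [[(1.68-0.19j),(0.37+0.61j),1.52+1.65j], [-0.71-0.26j,-0.03-0.32j,(-0.27-0.96j)], [-0.62-0.89j,0.23-0.40j,(0.47-1.37j)]]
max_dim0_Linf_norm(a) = 3.51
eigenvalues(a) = [(-3.99+0j), (2.12+1.88j), (2.12-1.88j)]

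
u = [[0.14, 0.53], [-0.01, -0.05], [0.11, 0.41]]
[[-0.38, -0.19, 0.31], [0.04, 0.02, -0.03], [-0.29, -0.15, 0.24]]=u@[[0.68, -0.09, 0.03], [-0.9, -0.34, 0.58]]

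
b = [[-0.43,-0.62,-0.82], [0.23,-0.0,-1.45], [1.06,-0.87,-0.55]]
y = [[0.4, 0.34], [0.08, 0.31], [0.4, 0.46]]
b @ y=[[-0.55, -0.72], [-0.49, -0.59], [0.13, -0.16]]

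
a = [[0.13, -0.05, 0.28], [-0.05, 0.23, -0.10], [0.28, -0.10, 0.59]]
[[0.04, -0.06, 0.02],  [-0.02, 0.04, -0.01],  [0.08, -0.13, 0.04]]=a @ [[-0.03, 0.11, 0.09], [-0.04, 0.07, -0.01], [0.14, -0.26, 0.02]]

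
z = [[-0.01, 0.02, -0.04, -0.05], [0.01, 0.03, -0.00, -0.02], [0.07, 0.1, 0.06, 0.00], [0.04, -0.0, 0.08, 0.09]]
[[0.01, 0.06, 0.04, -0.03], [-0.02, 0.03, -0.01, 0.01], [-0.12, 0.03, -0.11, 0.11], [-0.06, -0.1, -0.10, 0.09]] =z@[[-0.45, -1.02, 0.50, 0.90], [-0.92, 0.89, -0.81, 0.59], [0.04, 0.24, -1.07, -0.19], [-0.47, -0.84, -0.34, 0.82]]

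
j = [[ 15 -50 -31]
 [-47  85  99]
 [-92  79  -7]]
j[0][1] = -50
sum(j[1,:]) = 137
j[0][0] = 15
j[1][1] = 85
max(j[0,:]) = 15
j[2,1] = 79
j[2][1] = 79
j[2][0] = -92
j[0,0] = 15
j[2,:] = [-92, 79, -7]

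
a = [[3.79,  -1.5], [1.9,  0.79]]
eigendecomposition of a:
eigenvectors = [[(0.59+0.3j), 0.59-0.30j], [(0.75+0j), 0.75-0.00j]]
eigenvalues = [(2.29+0.77j), (2.29-0.77j)]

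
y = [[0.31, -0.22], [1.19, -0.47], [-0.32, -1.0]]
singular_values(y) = [1.34, 1.04]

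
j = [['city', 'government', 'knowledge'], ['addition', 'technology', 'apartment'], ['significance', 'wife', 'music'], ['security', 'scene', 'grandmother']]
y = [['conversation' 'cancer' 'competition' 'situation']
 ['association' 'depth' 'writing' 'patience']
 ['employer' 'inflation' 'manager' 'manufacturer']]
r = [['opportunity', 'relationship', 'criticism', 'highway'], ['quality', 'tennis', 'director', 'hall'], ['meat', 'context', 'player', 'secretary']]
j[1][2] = 'apartment'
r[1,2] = 'director'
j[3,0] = 'security'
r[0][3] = 'highway'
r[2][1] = 'context'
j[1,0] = 'addition'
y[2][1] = 'inflation'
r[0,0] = 'opportunity'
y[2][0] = 'employer'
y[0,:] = ['conversation', 'cancer', 'competition', 'situation']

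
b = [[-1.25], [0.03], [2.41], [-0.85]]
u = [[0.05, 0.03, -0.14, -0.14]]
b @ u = [[-0.06, -0.04, 0.18, 0.18],[0.0, 0.00, -0.0, -0.00],[0.12, 0.07, -0.34, -0.34],[-0.04, -0.03, 0.12, 0.12]]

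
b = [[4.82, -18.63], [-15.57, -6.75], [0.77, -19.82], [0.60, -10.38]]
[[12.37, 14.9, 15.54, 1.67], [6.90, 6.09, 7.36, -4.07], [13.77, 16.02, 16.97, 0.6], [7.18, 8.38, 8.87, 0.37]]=b@[[-0.14, -0.04, -0.1, 0.27],[-0.70, -0.81, -0.86, -0.02]]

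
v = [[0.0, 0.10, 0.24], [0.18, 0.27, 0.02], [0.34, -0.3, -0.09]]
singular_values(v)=[0.49, 0.33, 0.2]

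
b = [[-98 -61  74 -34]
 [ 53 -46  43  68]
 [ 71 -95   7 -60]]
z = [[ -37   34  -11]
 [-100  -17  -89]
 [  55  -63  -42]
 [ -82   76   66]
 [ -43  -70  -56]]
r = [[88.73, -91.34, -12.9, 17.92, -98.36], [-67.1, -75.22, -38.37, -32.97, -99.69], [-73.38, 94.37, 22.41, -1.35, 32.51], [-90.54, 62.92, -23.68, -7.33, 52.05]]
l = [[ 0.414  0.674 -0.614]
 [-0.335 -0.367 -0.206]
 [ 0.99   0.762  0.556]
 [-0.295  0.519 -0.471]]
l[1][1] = -0.367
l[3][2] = -0.471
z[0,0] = -37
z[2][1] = -63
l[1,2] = -0.206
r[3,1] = 62.92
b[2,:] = [71, -95, 7, -60]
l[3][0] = -0.295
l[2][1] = 0.762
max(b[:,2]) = 74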